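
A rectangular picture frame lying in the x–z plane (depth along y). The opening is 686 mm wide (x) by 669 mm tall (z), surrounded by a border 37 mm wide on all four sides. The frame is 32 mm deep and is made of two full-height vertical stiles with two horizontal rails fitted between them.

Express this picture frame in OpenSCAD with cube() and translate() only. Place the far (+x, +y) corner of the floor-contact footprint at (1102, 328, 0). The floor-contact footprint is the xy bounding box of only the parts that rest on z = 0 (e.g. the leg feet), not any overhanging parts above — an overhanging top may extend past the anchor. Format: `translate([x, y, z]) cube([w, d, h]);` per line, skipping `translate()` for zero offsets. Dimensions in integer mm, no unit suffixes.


translate([342, 296, 0]) cube([37, 32, 743]);
translate([1065, 296, 0]) cube([37, 32, 743]);
translate([379, 296, 0]) cube([686, 32, 37]);
translate([379, 296, 706]) cube([686, 32, 37]);


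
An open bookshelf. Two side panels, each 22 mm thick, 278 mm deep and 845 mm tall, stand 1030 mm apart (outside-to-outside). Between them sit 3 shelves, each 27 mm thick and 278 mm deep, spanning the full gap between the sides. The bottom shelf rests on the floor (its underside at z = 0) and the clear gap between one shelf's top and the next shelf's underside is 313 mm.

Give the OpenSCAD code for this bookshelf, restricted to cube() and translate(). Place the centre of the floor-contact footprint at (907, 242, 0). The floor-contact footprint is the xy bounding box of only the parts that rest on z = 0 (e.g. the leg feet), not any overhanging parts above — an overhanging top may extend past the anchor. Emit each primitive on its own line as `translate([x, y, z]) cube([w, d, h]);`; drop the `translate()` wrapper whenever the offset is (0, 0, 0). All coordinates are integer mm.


translate([392, 103, 0]) cube([22, 278, 845]);
translate([1400, 103, 0]) cube([22, 278, 845]);
translate([414, 103, 0]) cube([986, 278, 27]);
translate([414, 103, 340]) cube([986, 278, 27]);
translate([414, 103, 680]) cube([986, 278, 27]);


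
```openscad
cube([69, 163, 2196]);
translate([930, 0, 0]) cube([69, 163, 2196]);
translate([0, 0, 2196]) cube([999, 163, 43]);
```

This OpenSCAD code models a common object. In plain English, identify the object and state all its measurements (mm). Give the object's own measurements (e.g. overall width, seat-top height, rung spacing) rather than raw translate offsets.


A door frame. The clear opening is 861 mm wide and 2196 mm high. Two 69 mm wide jambs, 163 mm deep, stand either side of the opening from the floor to the top of the opening. A 43 mm thick head sits across the top of both jambs, spanning the full outside width of the frame.


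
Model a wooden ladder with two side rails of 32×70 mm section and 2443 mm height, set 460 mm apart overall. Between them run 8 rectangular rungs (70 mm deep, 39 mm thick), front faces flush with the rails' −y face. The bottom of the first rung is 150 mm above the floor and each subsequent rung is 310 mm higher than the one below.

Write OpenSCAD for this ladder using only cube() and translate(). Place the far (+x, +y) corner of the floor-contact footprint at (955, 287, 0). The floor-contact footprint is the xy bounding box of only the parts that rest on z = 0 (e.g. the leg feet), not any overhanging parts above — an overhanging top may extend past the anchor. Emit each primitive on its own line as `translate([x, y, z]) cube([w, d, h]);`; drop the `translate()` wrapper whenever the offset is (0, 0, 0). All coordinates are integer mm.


translate([495, 217, 0]) cube([32, 70, 2443]);
translate([923, 217, 0]) cube([32, 70, 2443]);
translate([527, 217, 150]) cube([396, 70, 39]);
translate([527, 217, 460]) cube([396, 70, 39]);
translate([527, 217, 770]) cube([396, 70, 39]);
translate([527, 217, 1080]) cube([396, 70, 39]);
translate([527, 217, 1390]) cube([396, 70, 39]);
translate([527, 217, 1700]) cube([396, 70, 39]);
translate([527, 217, 2010]) cube([396, 70, 39]);
translate([527, 217, 2320]) cube([396, 70, 39]);


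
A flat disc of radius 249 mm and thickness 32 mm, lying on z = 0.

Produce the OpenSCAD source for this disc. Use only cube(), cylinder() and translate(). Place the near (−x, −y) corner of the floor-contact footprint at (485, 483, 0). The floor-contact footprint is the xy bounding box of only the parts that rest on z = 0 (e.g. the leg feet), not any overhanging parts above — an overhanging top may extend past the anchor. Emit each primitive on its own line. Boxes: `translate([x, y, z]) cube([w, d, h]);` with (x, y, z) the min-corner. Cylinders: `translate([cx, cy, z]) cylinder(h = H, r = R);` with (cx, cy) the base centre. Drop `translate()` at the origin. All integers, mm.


translate([734, 732, 0]) cylinder(h = 32, r = 249);


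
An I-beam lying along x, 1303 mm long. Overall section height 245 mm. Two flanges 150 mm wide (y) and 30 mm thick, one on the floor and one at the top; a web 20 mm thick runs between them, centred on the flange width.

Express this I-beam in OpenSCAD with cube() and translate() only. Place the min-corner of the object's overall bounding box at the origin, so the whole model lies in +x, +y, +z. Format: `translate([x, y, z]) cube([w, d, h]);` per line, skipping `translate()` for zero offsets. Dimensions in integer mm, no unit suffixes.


cube([1303, 150, 30]);
translate([0, 65, 30]) cube([1303, 20, 185]);
translate([0, 0, 215]) cube([1303, 150, 30]);


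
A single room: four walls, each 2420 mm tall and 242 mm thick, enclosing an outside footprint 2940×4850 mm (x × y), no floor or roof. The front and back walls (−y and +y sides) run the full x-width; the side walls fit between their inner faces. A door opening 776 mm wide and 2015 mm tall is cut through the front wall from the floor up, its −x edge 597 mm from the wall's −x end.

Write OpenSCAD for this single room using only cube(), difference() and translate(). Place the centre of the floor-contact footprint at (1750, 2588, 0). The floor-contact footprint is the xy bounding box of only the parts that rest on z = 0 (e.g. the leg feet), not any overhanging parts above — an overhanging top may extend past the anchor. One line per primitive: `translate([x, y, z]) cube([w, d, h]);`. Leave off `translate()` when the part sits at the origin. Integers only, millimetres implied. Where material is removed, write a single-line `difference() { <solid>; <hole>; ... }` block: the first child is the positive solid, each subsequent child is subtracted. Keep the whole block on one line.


difference() { translate([280, 163, 0]) cube([2940, 242, 2420]); translate([877, 163, 0]) cube([776, 242, 2015]); }
translate([280, 4771, 0]) cube([2940, 242, 2420]);
translate([280, 405, 0]) cube([242, 4366, 2420]);
translate([2978, 405, 0]) cube([242, 4366, 2420]);


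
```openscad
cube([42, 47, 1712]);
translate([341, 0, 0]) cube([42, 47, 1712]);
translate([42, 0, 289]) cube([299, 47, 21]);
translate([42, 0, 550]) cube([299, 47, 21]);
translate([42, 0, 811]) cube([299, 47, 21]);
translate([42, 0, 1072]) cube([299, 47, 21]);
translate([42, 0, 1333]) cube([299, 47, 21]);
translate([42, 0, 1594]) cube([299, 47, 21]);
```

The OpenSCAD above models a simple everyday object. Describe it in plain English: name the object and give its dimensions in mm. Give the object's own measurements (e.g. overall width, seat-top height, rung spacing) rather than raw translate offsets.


A straight ladder. Two 42×47 mm vertical rails, 1712 mm tall, stand 383 mm apart (outside-to-outside) with their front faces coplanar on the −y side. 6 rungs, each 47 mm deep and 21 mm tall, span between the inner faces of the rails, front faces flush with the rails. The lowest rung's underside is at z = 289 mm and rungs are spaced 261 mm apart (underside to underside).


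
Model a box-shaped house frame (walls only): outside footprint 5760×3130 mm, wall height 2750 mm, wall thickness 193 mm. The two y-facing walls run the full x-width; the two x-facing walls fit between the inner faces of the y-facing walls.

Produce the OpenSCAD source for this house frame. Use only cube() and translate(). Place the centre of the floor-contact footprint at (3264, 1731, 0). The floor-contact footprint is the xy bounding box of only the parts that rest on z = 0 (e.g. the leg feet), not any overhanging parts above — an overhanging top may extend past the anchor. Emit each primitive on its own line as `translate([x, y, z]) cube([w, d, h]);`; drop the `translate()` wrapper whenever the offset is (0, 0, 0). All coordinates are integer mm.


translate([384, 166, 0]) cube([5760, 193, 2750]);
translate([384, 3103, 0]) cube([5760, 193, 2750]);
translate([384, 359, 0]) cube([193, 2744, 2750]);
translate([5951, 359, 0]) cube([193, 2744, 2750]);


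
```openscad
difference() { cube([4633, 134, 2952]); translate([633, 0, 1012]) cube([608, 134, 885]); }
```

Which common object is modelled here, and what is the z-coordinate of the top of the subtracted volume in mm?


A wall with a window opening. The window head height is 1897 mm.

A wall with a rectangular opening subtracted — a window. Sill at z = 1012, opening 885 mm tall, so the head is at 1012 + 885 = 1897 mm.


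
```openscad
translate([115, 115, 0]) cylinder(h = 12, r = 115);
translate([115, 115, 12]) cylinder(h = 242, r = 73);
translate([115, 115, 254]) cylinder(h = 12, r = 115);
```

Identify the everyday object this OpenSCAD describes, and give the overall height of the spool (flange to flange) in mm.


A spool. The overall height is 266 mm.

Three coaxial cylinders, large–small–large — a spool. Two 12 mm flanges and a 242 mm core give 12 + 242 + 12 = 266 mm.


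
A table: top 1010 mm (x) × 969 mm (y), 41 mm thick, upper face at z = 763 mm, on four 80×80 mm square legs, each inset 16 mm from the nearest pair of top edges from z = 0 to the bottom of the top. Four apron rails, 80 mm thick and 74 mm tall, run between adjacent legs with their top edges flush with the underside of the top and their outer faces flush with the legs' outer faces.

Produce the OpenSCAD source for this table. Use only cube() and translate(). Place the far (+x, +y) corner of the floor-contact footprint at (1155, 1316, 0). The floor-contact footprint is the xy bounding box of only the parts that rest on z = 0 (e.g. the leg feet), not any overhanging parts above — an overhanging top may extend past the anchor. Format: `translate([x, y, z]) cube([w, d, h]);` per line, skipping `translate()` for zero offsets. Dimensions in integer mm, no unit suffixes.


translate([161, 363, 722]) cube([1010, 969, 41]);
translate([177, 379, 0]) cube([80, 80, 722]);
translate([1075, 379, 0]) cube([80, 80, 722]);
translate([177, 1236, 0]) cube([80, 80, 722]);
translate([1075, 1236, 0]) cube([80, 80, 722]);
translate([257, 379, 648]) cube([818, 80, 74]);
translate([257, 1236, 648]) cube([818, 80, 74]);
translate([177, 459, 648]) cube([80, 777, 74]);
translate([1075, 459, 648]) cube([80, 777, 74]);


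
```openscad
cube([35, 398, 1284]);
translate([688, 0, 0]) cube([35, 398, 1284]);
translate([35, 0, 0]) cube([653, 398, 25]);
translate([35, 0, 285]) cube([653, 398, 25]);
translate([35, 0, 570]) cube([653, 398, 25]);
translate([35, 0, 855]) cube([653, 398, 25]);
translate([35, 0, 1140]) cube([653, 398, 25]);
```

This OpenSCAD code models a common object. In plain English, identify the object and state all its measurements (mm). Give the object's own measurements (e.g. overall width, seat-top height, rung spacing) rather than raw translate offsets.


An open bookshelf. Two side panels, each 35 mm thick, 398 mm deep and 1284 mm tall, stand 723 mm apart (outside-to-outside). Between them sit 5 shelves, each 25 mm thick and 398 mm deep, spanning the full gap between the sides. The bottom shelf rests on the floor (its underside at z = 0) and the clear gap between one shelf's top and the next shelf's underside is 260 mm.


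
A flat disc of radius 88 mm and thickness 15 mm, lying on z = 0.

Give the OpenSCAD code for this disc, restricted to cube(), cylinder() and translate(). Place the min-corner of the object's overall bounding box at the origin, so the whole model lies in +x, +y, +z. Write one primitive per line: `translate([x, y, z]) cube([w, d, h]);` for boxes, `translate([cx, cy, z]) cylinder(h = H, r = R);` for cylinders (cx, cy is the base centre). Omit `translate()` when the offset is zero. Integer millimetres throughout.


translate([88, 88, 0]) cylinder(h = 15, r = 88);


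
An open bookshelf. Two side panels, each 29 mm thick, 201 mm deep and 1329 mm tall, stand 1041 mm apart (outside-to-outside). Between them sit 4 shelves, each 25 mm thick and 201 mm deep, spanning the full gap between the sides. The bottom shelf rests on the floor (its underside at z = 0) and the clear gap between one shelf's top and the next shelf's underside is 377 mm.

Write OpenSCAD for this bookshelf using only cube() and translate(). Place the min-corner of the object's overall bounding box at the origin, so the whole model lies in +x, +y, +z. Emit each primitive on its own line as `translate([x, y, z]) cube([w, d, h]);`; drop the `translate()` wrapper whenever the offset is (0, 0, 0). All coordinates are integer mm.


cube([29, 201, 1329]);
translate([1012, 0, 0]) cube([29, 201, 1329]);
translate([29, 0, 0]) cube([983, 201, 25]);
translate([29, 0, 402]) cube([983, 201, 25]);
translate([29, 0, 804]) cube([983, 201, 25]);
translate([29, 0, 1206]) cube([983, 201, 25]);


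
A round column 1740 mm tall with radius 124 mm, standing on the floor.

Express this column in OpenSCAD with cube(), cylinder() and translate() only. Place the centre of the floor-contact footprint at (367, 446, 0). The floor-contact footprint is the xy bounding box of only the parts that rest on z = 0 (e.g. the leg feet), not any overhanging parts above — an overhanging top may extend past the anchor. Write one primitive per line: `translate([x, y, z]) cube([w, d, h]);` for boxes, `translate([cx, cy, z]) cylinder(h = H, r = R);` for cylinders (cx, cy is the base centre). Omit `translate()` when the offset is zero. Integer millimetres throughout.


translate([367, 446, 0]) cylinder(h = 1740, r = 124);


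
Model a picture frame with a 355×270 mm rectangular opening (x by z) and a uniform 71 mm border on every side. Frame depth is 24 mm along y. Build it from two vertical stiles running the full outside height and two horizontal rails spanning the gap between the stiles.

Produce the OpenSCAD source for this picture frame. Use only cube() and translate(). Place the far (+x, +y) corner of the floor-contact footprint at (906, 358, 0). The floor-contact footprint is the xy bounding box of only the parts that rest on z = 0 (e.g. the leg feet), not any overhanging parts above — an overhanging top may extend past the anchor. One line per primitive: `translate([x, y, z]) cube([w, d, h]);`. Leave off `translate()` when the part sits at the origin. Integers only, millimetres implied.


translate([409, 334, 0]) cube([71, 24, 412]);
translate([835, 334, 0]) cube([71, 24, 412]);
translate([480, 334, 0]) cube([355, 24, 71]);
translate([480, 334, 341]) cube([355, 24, 71]);


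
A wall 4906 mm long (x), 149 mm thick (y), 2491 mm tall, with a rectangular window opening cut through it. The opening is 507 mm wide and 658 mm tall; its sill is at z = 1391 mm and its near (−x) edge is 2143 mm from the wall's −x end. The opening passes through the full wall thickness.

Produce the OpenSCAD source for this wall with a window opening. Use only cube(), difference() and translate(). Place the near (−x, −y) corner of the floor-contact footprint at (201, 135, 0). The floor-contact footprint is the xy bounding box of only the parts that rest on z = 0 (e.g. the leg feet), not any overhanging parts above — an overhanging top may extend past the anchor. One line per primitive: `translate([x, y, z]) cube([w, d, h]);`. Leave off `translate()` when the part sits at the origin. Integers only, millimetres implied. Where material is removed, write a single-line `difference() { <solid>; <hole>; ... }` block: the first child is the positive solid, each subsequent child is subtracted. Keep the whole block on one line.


difference() { translate([201, 135, 0]) cube([4906, 149, 2491]); translate([2344, 135, 1391]) cube([507, 149, 658]); }


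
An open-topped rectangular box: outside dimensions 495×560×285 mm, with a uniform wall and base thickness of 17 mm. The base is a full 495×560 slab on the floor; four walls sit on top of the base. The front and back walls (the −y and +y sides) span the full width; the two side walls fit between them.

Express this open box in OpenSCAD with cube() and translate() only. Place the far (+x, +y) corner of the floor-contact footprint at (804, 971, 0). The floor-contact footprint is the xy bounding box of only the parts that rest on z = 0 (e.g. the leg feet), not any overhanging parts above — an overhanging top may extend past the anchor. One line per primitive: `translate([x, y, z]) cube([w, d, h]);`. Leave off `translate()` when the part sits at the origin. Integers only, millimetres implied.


translate([309, 411, 0]) cube([495, 560, 17]);
translate([309, 411, 17]) cube([495, 17, 268]);
translate([309, 954, 17]) cube([495, 17, 268]);
translate([309, 428, 17]) cube([17, 526, 268]);
translate([787, 428, 17]) cube([17, 526, 268]);


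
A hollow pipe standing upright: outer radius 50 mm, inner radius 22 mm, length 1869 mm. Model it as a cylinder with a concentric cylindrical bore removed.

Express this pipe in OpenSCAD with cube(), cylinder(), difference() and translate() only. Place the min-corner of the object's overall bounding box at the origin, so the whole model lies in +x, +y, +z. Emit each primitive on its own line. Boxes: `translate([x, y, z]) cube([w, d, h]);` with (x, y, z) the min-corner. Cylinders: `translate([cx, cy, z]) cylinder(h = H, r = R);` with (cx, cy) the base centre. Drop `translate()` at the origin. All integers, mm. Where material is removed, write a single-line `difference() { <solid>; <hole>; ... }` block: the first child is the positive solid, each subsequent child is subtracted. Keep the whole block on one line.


difference() { translate([50, 50, 0]) cylinder(h = 1869, r = 50); translate([50, 50, 0]) cylinder(h = 1869, r = 22); }


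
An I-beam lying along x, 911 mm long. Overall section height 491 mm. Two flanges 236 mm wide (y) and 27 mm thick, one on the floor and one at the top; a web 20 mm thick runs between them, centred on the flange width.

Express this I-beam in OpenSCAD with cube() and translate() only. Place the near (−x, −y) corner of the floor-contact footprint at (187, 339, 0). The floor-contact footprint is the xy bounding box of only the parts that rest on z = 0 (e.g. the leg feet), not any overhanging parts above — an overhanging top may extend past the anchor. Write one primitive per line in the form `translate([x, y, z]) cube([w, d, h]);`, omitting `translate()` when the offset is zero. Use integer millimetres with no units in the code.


translate([187, 339, 0]) cube([911, 236, 27]);
translate([187, 447, 27]) cube([911, 20, 437]);
translate([187, 339, 464]) cube([911, 236, 27]);


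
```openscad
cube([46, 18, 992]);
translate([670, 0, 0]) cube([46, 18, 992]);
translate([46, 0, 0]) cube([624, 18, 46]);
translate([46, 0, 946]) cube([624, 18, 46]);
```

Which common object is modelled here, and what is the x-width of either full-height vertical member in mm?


A picture frame. The border width is 46 mm.

Four thin pieces enclosing a rectangular opening — a picture frame. The two full-height stiles are 992 mm tall; the top rail sits at z = 946 and is 46 mm tall, so the border above the opening is 992 − 946 = 46 mm, matching the stile x-width.


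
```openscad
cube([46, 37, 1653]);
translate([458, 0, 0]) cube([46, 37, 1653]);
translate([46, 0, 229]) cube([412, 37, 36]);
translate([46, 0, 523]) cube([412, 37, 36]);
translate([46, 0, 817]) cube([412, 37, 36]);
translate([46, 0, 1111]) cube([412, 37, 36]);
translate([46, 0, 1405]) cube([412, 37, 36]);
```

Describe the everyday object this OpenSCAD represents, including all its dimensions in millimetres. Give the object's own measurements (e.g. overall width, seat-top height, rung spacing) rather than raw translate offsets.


A straight ladder. Two 46×37 mm vertical rails, 1653 mm tall, stand 504 mm apart (outside-to-outside) with their front faces coplanar on the −y side. 5 rungs, each 37 mm deep and 36 mm tall, span between the inner faces of the rails, front faces flush with the rails. The lowest rung's underside is at z = 229 mm and rungs are spaced 294 mm apart (underside to underside).


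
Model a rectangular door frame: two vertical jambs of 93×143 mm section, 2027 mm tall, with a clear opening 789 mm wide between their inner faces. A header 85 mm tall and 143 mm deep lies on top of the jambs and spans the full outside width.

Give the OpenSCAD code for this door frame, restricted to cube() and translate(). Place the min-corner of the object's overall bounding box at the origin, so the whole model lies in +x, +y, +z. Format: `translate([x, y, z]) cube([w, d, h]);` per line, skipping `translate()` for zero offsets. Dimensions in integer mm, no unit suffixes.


cube([93, 143, 2027]);
translate([882, 0, 0]) cube([93, 143, 2027]);
translate([0, 0, 2027]) cube([975, 143, 85]);


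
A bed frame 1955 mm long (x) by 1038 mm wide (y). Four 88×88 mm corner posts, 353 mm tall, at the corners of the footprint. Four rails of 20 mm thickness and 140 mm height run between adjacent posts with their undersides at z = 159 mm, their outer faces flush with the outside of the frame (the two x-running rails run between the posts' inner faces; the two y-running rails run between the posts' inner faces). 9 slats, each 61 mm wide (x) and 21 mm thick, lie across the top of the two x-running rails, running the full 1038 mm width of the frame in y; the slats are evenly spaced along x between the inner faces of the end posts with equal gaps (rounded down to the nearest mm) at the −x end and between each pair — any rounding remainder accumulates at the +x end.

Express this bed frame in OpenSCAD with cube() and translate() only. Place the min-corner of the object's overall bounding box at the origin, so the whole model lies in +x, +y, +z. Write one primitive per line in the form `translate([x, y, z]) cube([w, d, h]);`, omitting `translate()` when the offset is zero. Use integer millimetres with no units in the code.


cube([88, 88, 353]);
translate([0, 950, 0]) cube([88, 88, 353]);
translate([1867, 0, 0]) cube([88, 88, 353]);
translate([1867, 950, 0]) cube([88, 88, 353]);
translate([88, 0, 159]) cube([1779, 20, 140]);
translate([88, 1018, 159]) cube([1779, 20, 140]);
translate([0, 88, 159]) cube([20, 862, 140]);
translate([1935, 88, 159]) cube([20, 862, 140]);
translate([211, 0, 299]) cube([61, 1038, 21]);
translate([395, 0, 299]) cube([61, 1038, 21]);
translate([579, 0, 299]) cube([61, 1038, 21]);
translate([763, 0, 299]) cube([61, 1038, 21]);
translate([947, 0, 299]) cube([61, 1038, 21]);
translate([1131, 0, 299]) cube([61, 1038, 21]);
translate([1315, 0, 299]) cube([61, 1038, 21]);
translate([1499, 0, 299]) cube([61, 1038, 21]);
translate([1683, 0, 299]) cube([61, 1038, 21]);


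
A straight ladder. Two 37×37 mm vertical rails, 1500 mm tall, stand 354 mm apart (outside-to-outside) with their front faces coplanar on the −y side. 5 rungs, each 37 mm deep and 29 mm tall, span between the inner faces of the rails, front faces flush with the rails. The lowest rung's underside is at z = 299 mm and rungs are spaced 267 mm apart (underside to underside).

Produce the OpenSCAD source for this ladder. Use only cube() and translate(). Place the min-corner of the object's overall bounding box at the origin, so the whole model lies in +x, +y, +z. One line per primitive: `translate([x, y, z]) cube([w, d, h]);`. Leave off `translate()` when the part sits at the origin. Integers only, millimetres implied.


// rung span = 354 - 2*37 = 280
// rung[k] z = 299 + k*267
cube([37, 37, 1500]);
translate([317, 0, 0]) cube([37, 37, 1500]);
translate([37, 0, 299]) cube([280, 37, 29]);
translate([37, 0, 566]) cube([280, 37, 29]);
translate([37, 0, 833]) cube([280, 37, 29]);
translate([37, 0, 1100]) cube([280, 37, 29]);
translate([37, 0, 1367]) cube([280, 37, 29]);


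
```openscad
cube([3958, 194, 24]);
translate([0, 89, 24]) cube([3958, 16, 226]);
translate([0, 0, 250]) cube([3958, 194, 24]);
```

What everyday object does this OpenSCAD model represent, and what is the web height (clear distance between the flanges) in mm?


An I-beam. The web height is 226 mm.

Two wide flanges with a thin centred web — an I-beam. Overall 274 mm minus two 24 mm flanges gives a web of 274 − 2·24 = 226 mm.


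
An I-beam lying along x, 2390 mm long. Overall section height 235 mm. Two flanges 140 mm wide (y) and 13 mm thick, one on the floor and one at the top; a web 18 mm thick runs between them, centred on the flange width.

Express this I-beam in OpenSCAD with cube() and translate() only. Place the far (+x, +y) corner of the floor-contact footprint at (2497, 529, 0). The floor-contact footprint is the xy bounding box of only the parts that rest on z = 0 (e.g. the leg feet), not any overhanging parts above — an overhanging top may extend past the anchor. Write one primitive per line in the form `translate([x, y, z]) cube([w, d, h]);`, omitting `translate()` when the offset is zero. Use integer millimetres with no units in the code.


translate([107, 389, 0]) cube([2390, 140, 13]);
translate([107, 450, 13]) cube([2390, 18, 209]);
translate([107, 389, 222]) cube([2390, 140, 13]);


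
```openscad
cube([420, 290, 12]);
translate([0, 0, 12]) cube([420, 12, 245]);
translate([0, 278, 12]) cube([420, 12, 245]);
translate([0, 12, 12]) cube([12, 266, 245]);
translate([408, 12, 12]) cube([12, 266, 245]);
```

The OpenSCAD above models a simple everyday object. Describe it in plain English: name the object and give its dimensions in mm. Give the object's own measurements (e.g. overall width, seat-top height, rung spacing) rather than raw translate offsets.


An open-topped rectangular box: outside dimensions 420×290×257 mm, with a uniform wall and base thickness of 12 mm. The base is a full 420×290 slab on the floor; four walls sit on top of the base. The front and back walls (the −y and +y sides) span the full width; the two side walls fit between them.


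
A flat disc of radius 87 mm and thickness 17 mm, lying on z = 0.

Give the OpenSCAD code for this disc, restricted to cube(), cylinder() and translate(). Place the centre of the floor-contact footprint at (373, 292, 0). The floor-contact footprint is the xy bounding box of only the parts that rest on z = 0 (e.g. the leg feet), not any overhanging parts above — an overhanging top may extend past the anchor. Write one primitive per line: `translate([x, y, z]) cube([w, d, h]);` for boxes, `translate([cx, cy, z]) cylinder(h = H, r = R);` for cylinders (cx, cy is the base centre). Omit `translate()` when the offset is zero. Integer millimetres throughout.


translate([373, 292, 0]) cylinder(h = 17, r = 87);


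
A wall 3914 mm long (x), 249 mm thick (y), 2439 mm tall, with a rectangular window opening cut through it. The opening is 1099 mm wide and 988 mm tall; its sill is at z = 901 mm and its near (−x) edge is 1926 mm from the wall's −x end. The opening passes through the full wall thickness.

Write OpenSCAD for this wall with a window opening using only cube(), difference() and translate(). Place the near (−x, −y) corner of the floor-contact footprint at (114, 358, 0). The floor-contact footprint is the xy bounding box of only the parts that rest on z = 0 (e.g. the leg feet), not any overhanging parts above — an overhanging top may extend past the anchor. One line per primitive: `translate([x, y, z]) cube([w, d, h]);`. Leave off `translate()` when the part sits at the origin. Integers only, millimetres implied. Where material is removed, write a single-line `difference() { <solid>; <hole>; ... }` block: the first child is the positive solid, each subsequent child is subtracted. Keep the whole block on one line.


difference() { translate([114, 358, 0]) cube([3914, 249, 2439]); translate([2040, 358, 901]) cube([1099, 249, 988]); }


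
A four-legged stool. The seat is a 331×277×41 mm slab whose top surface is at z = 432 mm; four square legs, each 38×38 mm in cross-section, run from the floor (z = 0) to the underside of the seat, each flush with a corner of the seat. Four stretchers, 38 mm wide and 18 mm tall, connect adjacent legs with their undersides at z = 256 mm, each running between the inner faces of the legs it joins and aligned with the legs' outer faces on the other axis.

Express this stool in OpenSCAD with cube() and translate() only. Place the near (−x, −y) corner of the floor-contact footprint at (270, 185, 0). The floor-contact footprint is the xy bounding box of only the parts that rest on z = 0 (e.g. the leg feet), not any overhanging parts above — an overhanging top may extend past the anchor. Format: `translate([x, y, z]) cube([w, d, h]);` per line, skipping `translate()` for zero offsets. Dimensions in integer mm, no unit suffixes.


// leg_h = 432 - 41 = 391
// stretcher span = 331 - 2*38 = 255
translate([270, 185, 391]) cube([331, 277, 41]);
translate([270, 185, 0]) cube([38, 38, 391]);
translate([563, 185, 0]) cube([38, 38, 391]);
translate([270, 424, 0]) cube([38, 38, 391]);
translate([563, 424, 0]) cube([38, 38, 391]);
translate([308, 185, 256]) cube([255, 38, 18]);
translate([308, 424, 256]) cube([255, 38, 18]);
translate([270, 223, 256]) cube([38, 201, 18]);
translate([563, 223, 256]) cube([38, 201, 18]);


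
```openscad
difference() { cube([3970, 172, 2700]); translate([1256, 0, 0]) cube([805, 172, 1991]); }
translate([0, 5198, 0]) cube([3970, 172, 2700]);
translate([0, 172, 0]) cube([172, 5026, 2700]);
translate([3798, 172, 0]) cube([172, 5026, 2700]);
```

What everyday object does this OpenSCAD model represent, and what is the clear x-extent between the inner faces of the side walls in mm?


A single room. The interior width is 3626 mm.

Four walls enclosing a rectangle with a door in the front wall — a room. Outside width 3970 minus two 172 mm walls gives 3626 mm.


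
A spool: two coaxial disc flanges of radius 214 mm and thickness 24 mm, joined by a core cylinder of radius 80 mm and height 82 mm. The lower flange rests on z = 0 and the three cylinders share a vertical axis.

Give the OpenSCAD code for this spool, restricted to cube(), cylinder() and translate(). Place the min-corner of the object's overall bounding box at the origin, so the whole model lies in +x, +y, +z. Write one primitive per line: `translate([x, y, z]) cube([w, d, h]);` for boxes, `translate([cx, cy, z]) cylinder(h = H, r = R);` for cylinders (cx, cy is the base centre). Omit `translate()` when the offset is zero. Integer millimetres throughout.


translate([214, 214, 0]) cylinder(h = 24, r = 214);
translate([214, 214, 24]) cylinder(h = 82, r = 80);
translate([214, 214, 106]) cylinder(h = 24, r = 214);


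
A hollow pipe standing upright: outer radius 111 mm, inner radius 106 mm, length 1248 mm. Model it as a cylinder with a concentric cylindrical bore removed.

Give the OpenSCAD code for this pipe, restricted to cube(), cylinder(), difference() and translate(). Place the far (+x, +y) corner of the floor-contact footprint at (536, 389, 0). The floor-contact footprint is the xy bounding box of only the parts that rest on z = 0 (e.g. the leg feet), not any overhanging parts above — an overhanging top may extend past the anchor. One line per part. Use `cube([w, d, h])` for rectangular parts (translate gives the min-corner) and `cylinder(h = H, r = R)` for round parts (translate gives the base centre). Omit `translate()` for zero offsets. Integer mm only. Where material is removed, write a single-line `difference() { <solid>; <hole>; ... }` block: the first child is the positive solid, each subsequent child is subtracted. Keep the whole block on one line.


difference() { translate([425, 278, 0]) cylinder(h = 1248, r = 111); translate([425, 278, 0]) cylinder(h = 1248, r = 106); }


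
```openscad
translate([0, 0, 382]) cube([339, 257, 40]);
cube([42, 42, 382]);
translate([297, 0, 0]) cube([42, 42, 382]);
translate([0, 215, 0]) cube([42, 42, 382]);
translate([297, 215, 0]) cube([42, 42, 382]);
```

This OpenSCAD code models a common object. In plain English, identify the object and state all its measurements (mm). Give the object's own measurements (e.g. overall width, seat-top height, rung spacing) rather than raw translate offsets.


A simple wooden stool: a rectangular seat 339 mm (x) by 257 mm (y), 40 mm thick, top face at z = 422 mm, on four square legs, each 42×42 mm in cross-section. The legs rest on z = 0, each flush with a corner of the seat.


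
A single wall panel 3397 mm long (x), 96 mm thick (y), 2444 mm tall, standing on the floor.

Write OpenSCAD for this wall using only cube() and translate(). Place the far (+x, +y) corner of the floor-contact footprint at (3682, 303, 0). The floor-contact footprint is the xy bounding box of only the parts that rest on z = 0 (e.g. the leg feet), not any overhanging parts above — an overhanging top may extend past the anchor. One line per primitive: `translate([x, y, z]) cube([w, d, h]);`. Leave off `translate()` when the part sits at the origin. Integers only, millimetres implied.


translate([285, 207, 0]) cube([3397, 96, 2444]);


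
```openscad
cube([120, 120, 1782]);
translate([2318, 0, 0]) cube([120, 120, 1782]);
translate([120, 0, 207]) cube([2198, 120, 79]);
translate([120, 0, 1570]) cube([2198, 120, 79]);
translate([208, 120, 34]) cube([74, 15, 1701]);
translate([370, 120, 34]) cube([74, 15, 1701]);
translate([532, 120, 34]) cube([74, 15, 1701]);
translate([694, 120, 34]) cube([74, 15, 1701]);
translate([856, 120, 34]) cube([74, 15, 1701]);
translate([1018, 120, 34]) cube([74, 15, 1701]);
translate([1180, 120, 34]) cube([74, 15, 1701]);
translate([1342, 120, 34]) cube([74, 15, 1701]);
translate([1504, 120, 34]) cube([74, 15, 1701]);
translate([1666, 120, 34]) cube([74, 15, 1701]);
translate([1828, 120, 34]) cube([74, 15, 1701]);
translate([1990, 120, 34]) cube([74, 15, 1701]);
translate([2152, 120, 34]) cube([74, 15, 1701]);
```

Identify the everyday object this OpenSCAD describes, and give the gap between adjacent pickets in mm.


A fence section. The picket gap is 88 mm.

Two posts, two rails, 13 pickets — a fence section. Span 2198 mm holds 13 pickets of 74 mm with 14 equal gaps: ⌊(2198 − 13·74) / 14⌋ = 88 mm.


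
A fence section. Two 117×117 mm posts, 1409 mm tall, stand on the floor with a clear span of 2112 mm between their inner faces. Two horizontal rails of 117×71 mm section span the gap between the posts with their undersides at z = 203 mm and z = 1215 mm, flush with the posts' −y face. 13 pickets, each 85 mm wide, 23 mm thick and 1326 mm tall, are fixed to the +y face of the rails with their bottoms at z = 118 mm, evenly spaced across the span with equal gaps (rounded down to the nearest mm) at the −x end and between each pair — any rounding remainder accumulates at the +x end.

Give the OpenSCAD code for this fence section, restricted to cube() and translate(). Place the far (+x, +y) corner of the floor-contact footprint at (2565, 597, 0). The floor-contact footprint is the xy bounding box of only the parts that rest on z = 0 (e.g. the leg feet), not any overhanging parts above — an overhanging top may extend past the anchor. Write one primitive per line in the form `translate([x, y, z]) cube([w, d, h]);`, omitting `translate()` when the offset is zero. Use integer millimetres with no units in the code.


translate([219, 480, 0]) cube([117, 117, 1409]);
translate([2448, 480, 0]) cube([117, 117, 1409]);
translate([336, 480, 203]) cube([2112, 117, 71]);
translate([336, 480, 1215]) cube([2112, 117, 71]);
translate([407, 597, 118]) cube([85, 23, 1326]);
translate([563, 597, 118]) cube([85, 23, 1326]);
translate([719, 597, 118]) cube([85, 23, 1326]);
translate([875, 597, 118]) cube([85, 23, 1326]);
translate([1031, 597, 118]) cube([85, 23, 1326]);
translate([1187, 597, 118]) cube([85, 23, 1326]);
translate([1343, 597, 118]) cube([85, 23, 1326]);
translate([1499, 597, 118]) cube([85, 23, 1326]);
translate([1655, 597, 118]) cube([85, 23, 1326]);
translate([1811, 597, 118]) cube([85, 23, 1326]);
translate([1967, 597, 118]) cube([85, 23, 1326]);
translate([2123, 597, 118]) cube([85, 23, 1326]);
translate([2279, 597, 118]) cube([85, 23, 1326]);


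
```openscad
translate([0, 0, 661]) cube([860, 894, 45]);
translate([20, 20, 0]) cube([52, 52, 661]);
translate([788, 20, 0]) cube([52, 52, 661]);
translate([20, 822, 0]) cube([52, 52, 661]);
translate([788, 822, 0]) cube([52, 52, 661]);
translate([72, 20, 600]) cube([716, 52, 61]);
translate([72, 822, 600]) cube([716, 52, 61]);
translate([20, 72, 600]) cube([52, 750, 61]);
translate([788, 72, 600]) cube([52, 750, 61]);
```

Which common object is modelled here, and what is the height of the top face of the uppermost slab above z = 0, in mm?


A table. The table height is 706 mm.

A 860×894×45 slab sits at z = 661 on four 52 mm square posts — a table. The top surface is at 661 + 45 = 706 mm.


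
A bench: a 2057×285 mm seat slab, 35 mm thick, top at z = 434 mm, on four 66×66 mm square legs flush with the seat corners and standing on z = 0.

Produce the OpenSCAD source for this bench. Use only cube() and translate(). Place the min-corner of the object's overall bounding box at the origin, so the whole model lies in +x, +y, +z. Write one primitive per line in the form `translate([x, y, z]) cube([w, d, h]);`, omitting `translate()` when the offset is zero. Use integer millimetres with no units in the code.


translate([0, 0, 399]) cube([2057, 285, 35]);
cube([66, 66, 399]);
translate([0, 219, 0]) cube([66, 66, 399]);
translate([1991, 0, 0]) cube([66, 66, 399]);
translate([1991, 219, 0]) cube([66, 66, 399]);


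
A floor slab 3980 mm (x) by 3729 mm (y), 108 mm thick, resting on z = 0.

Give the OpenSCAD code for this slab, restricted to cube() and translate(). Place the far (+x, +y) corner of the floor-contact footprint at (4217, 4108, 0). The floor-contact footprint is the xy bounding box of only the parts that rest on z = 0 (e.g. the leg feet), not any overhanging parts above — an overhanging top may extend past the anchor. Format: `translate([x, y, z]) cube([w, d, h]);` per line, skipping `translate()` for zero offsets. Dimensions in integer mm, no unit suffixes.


translate([237, 379, 0]) cube([3980, 3729, 108]);


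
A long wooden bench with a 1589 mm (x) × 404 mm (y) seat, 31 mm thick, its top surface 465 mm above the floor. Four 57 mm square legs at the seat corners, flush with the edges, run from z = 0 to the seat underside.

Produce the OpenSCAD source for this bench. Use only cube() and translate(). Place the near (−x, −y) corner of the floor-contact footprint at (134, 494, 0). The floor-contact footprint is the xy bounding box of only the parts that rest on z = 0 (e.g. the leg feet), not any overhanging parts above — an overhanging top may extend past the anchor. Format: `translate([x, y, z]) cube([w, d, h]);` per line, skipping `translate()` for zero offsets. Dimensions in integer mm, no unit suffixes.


// leg_h = 465 − 31 = 434
translate([134, 494, 434]) cube([1589, 404, 31]);
translate([134, 494, 0]) cube([57, 57, 434]);
translate([134, 841, 0]) cube([57, 57, 434]);
translate([1666, 494, 0]) cube([57, 57, 434]);
translate([1666, 841, 0]) cube([57, 57, 434]);


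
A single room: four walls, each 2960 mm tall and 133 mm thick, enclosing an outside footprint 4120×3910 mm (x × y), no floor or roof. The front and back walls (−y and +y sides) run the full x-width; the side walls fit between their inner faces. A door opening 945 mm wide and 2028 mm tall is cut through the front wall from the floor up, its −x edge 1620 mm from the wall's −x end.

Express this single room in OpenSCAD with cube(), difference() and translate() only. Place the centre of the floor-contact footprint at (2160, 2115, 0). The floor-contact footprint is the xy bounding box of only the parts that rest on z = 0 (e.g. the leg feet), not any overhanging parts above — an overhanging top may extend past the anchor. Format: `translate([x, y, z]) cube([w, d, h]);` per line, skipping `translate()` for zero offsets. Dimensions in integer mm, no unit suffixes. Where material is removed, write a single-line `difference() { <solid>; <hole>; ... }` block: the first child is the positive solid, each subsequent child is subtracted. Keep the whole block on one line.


difference() { translate([100, 160, 0]) cube([4120, 133, 2960]); translate([1720, 160, 0]) cube([945, 133, 2028]); }
translate([100, 3937, 0]) cube([4120, 133, 2960]);
translate([100, 293, 0]) cube([133, 3644, 2960]);
translate([4087, 293, 0]) cube([133, 3644, 2960]);
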